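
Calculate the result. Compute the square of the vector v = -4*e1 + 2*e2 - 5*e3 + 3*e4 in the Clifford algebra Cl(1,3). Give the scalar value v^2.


v^2 = sum of c_i^2 * e_i^2
Positive signature terms (e_i^2 = +1): (-4)^2 = 16
Negative signature terms (e_j^2 = -1): 2^2 + (-5)^2 + 3^2 = 38
v^2 = 16 - 38 = -22


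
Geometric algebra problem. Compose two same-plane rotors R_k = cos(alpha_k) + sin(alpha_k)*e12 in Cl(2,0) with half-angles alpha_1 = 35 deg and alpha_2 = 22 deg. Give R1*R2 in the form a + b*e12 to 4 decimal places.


Same-plane rotors commute and their half-angles add:
R1*R2 = cos(a1 + a2) + sin(a1 + a2)*e12.
a1 + a2 = 35 + 22 = 57 deg
cos(57 deg) = 0.5446
sin(57 deg) = 0.8387
R1*R2 = 0.5446 + 0.8387*e12


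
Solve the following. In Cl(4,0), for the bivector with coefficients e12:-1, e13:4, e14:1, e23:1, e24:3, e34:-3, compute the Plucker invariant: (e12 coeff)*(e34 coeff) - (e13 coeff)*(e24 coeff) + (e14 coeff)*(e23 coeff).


Plucker relation: af - be + cd
a*f = (-1)*(-3) = 3
b*e = 4*3 = 12
c*d = 1*1 = 1
af - be + cd = 3 - 12 + 1
= -8


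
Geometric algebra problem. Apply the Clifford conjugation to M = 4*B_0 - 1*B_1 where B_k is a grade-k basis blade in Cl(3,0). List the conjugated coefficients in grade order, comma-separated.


Clifford conjugate sign for grade k: (-1)^(k(k+1)/2)
Grade 0: (-1)^(0*1/2) = (-1)^0 = 1, coeff 4 -> 4
Grade 1: (-1)^(1*2/2) = (-1)^1 = -1, coeff -1 -> 1
Conjugated coefficients: 4, 1


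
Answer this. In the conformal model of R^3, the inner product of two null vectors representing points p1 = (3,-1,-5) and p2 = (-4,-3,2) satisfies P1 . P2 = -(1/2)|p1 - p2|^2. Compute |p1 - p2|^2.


p1 - p2 = (7, 2, -7)
|p1 - p2|^2 = 7^2 + 2^2 + (-7)^2
= 49 + 4 + 49
= 102


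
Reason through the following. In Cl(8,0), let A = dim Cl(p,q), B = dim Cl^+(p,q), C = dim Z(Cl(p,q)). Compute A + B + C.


n = 8 + 0 = 8
Total dim = 2^8 = 256
Even subalgebra dim = 2^7 = 128
n is even, so center dim = 1
Sum = 256 + 128 + 1 = 385


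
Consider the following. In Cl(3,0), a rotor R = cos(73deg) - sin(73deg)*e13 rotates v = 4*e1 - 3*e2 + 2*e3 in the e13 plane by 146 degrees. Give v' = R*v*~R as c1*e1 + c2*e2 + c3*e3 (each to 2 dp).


Rotor R = cos(73deg) - sin(73deg)*e13
Rotation angle theta = 2 * 73 = 146 degrees in the e13 plane (e1 -> e3).
The component perpendicular to the plane (e2) is invariant: v'_2 = v2 = -3.00
cos(146deg) = -0.8290, sin(146deg) = 0.5592
v'_1 = v1*cos(theta) - v3*sin(theta) = 4*(-0.8290) - 2*0.5592 = -4.43
v'_3 = v1*sin(theta) + v3*cos(theta) = 4*0.5592 + 2*(-0.8290) = 0.58
v' = -4.43*e1 - 3.00*e2 + 0.58*e3


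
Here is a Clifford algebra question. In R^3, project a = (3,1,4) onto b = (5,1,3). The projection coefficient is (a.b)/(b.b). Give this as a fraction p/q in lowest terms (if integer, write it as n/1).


Projection coefficient = (a . b) / (b . b)
a . b = 3*5 + 1*1 + 4*3
= 15 + 1 + 12 = 28
b . b = 5^2 + 1^2 + 3^2
= 25 + 1 + 9 = 35
Coefficient = 28/35
In lowest terms: 4/5


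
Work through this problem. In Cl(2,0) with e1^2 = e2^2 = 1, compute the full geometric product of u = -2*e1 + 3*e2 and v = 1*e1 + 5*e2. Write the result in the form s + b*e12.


Expand: (-2*e1 + 3*e2)(1*e1 + 5*e2)
= (-2)*1*e1e1 + (-2)*5*e1e2 + 3*1*e2e1 + 3*5*e2e2
Using e1^2 = e2^2 = 1, e2e1 = -e1e2:
Scalar part s = (-2)*1 + 3*5 = -2 + 15 = 13
Bivector part b = (-2)*5 - 3*1 = -10 - 3 = -13
uv = 13 - 13*e12


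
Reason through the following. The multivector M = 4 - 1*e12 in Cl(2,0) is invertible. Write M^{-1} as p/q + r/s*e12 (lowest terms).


M = 4 - 1*e12, where e12^2 = -1.
Since M commutes with its reverse ~M = a - b*e12, M * ~M = a^2 - b^2*e12^2 = a^2 + b^2.
So M^{-1} = ~M / (a^2 + b^2) = (a - b*e12)/(a^2 + b^2).
a^2 + b^2 = 16 + 1 = 17
Scalar part = 4/17 = 4/17
Bivector coeff = 1/17 = 1/17
M^{-1} = 4/17 + 1/17*e12


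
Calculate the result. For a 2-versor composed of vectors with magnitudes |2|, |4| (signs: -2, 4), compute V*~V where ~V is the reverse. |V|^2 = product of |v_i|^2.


Each vector v_i has |v_i|^2 = s_i^2
Squared scales: (-2)^2 = 4, 4^2 = 16
|V|^2 = 4 * 16
= 64


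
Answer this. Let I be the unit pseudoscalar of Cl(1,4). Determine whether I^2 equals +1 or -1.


The pseudoscalar I = e1...e_n (product of all n generators) of Cl(p,q) satisfies I^2 = (-1)^(q + n(n-1)/2).
p = 1, q = 4, n = p + q = 5
n(n-1)/2 = 5 * 4 / 2 = 10
Exponent = q + n(n-1)/2 = 4 + 10 = 14
I^2 = (-1)^14 = +1


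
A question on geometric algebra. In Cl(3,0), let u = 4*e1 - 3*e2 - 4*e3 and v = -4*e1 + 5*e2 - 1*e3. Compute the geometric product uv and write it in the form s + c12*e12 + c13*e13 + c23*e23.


In Cl(3,0): e_i^2 = 1, e_ie_j = -e_je_i for i != j.
Scalar part = u . v = 4*(-4) + (-3)*5 + (-4)*(-1)
= -16 + (-15) + 4 = -27
e12 coeff = 4*5 - (-3)*(-4) = 20 - 12 = 8
e13 coeff = 4*(-1) - (-4)*(-4) = -4 - 16 = -20
e23 coeff = (-3)*(-1) - (-4)*5 = 3 - (-20) = 23
uv = -27 + 8*e12 - 20*e13 + 23*e23


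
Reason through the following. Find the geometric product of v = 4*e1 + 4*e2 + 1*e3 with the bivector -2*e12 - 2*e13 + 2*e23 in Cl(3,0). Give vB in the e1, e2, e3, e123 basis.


vB has grade-1 (vector) and grade-3 (trivector) parts: vB = (v _| B) + (v ^ B).
Vector part <vB>_1:
  e1: -v2*b12 - v3*b13 = -(4)*(-2) - (1)*(-2) = 10
  e2: v1*b12 - v3*b23 = (4)*(-2) - (1)*(2) = -10
  e3: v1*b13 + v2*b23 = (4)*(-2) + (4)*(2) = 0
Trivector part <vB>_3:
  e123: v1*b23 - v2*b13 + v3*b12 = (4)*(2) - (4)*(-2) + (1)*(-2) = 14
vB = 10*e1 - 10*e2 + 0*e3 + 14*e123


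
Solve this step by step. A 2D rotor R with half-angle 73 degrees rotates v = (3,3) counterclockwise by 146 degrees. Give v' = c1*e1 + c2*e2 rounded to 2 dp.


Rotor R = cos(73deg) - sin(73deg)*e12
Rotation angle theta = 2 * 73 = 146 degrees
v' = R*v*~R rotates v by theta.
cos(146deg) = -0.8290, sin(146deg) = 0.5592
v'_1 = 3*cos(146deg) - 3*sin(146deg)
= 3*(-0.8290) - 3*0.5592
= -4.16
v'_2 = 3*sin(146deg) + 3*cos(146deg)
= 3*0.5592 + 3*(-0.8290)
= -0.81
v' = -4.16*e1 - 0.81*e2


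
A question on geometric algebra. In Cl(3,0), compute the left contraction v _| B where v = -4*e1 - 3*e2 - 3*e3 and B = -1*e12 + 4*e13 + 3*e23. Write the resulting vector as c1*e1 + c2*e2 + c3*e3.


Left contraction v _| B = <vB>_1 (grade-1 part of the geometric product vB).
Using e1_|e12 = e2, e2_|e12 = -e1, e1_|e13 = e3, e3_|e13 = -e1, e2_|e23 = e3, e3_|e23 = -e2:
e1 coeff: -v2*b12 - v3*b13 = -(-3)*(-1) - (-3)*(4) = 9
e2 coeff: v1*b12 - v3*b23 = (-4)*(-1) - (-3)*(3) = 13
e3 coeff: v1*b13 + v2*b23 = (-4)*(4) + (-3)*(3) = -25
v _| B = 9*e1 + 13*e2 - 25*e3


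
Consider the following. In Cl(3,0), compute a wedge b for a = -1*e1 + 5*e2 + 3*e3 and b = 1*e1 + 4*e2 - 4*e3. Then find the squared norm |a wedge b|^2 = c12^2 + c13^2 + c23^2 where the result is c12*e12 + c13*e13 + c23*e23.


a wedge b = (a1*b2 - a2*b1)*e12 + (a1*b3 - a3*b1)*e13 + (a2*b3 - a3*b2)*e23
e12 coeff: (-1)*4 - 5*1 = -4 - 5 = -9
e13 coeff: (-1)*(-4) - 3*1 = 4 - 3 = 1
e23 coeff: 5*(-4) - 3*4 = -20 - 12 = -32
|a wedge b|^2 = (-9)^2 + 1^2 + (-32)^2
= 81 + 1 + 1024
= 1106


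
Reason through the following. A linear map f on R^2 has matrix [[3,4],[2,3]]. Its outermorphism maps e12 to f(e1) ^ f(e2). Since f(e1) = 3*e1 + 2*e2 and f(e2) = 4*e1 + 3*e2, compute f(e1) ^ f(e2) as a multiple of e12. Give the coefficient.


The outermorphism of a linear map f sends e1^e2 to f(e1)^f(e2).
f(e1) = 3*e1 + 2*e2
f(e2) = 4*e1 + 3*e2
f(e1) ^ f(e2) = (3*e1 + 2*e2) ^ (4*e1 + 3*e2)
= 3*3*e12 + 2*4*e21
= (9 - 8)*e12
= 1*e12
Coefficient = 1


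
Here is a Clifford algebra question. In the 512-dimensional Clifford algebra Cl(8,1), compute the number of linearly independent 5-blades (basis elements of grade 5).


Number of grade-k basis blades in Cl(p,q) with n = p + q is C(n, k).
n = 8 + 1 = 9
C(9, 5) = 9! / (5! * 4!)
= 362880 / (120 * 24)
= 126


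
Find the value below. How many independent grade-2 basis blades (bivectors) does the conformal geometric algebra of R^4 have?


The conformal model of R^4 uses Cl(5,1) with m = 4 + 2 = 6 generators.
Number of grade-2 blades = C(m, 2) = C(6, 2)
= 6*5/2 = 15


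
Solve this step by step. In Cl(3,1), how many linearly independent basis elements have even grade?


Even subalgebra dimension = 2^(n-1)
n = 3 + 1 = 4
2^(4 - 1) = 2^3 = 8
Verification: sum of C(4,k) for even k = 1 + 6 + 1 = 8
Result = 8


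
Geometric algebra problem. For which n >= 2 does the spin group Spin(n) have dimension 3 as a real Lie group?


dim Spin(n) = dim so(n) = n(n-1)/2.
Solve n(n-1)/2 = 3, i.e. n^2 - n - 6 = 0.
Discriminant = 1 + 8*3 = 25
n = (1 + sqrt(25))/2 = (1 + 5)/2 = 3


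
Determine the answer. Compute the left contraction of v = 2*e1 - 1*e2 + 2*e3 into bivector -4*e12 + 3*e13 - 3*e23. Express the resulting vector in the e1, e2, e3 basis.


Left contraction v _| B = <vB>_1 (grade-1 part of the geometric product vB).
Using e1_|e12 = e2, e2_|e12 = -e1, e1_|e13 = e3, e3_|e13 = -e1, e2_|e23 = e3, e3_|e23 = -e2:
e1 coeff: -v2*b12 - v3*b13 = -(-1)*(-4) - (2)*(3) = -10
e2 coeff: v1*b12 - v3*b23 = (2)*(-4) - (2)*(-3) = -2
e3 coeff: v1*b13 + v2*b23 = (2)*(3) + (-1)*(-3) = 9
v _| B = -10*e1 - 2*e2 + 9*e3


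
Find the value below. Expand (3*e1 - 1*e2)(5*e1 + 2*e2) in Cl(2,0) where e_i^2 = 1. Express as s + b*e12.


Expand: (3*e1 - 1*e2)(5*e1 + 2*e2)
= 3*5*e1e1 + 3*2*e1e2 + (-1)*5*e2e1 + (-1)*2*e2e2
Using e1^2 = e2^2 = 1, e2e1 = -e1e2:
Scalar part s = 3*5 + (-1)*2 = 15 + (-2) = 13
Bivector part b = 3*2 - (-1)*5 = 6 - (-5) = 11
uv = 13 + 11*e12


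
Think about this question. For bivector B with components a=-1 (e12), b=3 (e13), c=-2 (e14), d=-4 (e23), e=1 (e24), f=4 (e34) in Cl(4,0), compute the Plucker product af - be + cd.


Plucker relation: af - be + cd
a*f = (-1)*4 = -4
b*e = 3*1 = 3
c*d = (-2)*(-4) = 8
af - be + cd = -4 - 3 + 8
= 1


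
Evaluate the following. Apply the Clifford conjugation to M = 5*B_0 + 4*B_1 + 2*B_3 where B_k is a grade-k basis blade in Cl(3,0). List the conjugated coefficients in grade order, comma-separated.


Clifford conjugate sign for grade k: (-1)^(k(k+1)/2)
Grade 0: (-1)^(0*1/2) = (-1)^0 = 1, coeff 5 -> 5
Grade 1: (-1)^(1*2/2) = (-1)^1 = -1, coeff 4 -> -4
Grade 3: (-1)^(3*4/2) = (-1)^6 = 1, coeff 2 -> 2
Conjugated coefficients: 5, -4, 2


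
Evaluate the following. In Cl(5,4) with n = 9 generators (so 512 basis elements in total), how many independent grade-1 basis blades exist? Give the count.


Number of grade-k basis blades in Cl(p,q) with n = p + q is C(n, k).
n = 5 + 4 = 9
C(9, 1) = 9! / (1! * 8!)
= 362880 / (1 * 40320)
= 9


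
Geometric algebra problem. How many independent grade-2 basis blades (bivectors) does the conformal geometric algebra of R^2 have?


The conformal model of R^2 uses Cl(3,1) with m = 2 + 2 = 4 generators.
Number of grade-2 blades = C(m, 2) = C(4, 2)
= 4*3/2 = 6


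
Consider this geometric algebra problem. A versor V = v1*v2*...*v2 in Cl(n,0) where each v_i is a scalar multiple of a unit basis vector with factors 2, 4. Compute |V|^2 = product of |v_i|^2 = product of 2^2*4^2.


Each vector v_i has |v_i|^2 = s_i^2
Squared scales: 2^2 = 4, 4^2 = 16
|V|^2 = 4 * 16
= 64


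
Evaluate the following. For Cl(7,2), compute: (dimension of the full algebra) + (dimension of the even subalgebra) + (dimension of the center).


n = 7 + 2 = 9
Total dim = 2^9 = 512
Even subalgebra dim = 2^8 = 256
n is odd, so center dim = 2
Sum = 512 + 256 + 2 = 770


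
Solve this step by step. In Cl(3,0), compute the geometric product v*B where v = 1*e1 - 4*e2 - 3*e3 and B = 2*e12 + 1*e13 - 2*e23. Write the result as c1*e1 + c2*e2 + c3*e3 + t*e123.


vB has grade-1 (vector) and grade-3 (trivector) parts: vB = (v _| B) + (v ^ B).
Vector part <vB>_1:
  e1: -v2*b12 - v3*b13 = -(-4)*(2) - (-3)*(1) = 11
  e2: v1*b12 - v3*b23 = (1)*(2) - (-3)*(-2) = -4
  e3: v1*b13 + v2*b23 = (1)*(1) + (-4)*(-2) = 9
Trivector part <vB>_3:
  e123: v1*b23 - v2*b13 + v3*b12 = (1)*(-2) - (-4)*(1) + (-3)*(2) = -4
vB = 11*e1 - 4*e2 + 9*e3 - 4*e123


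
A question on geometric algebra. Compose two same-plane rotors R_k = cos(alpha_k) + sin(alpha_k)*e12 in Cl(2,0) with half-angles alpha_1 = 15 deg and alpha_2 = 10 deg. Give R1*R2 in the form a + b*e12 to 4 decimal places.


Same-plane rotors commute and their half-angles add:
R1*R2 = cos(a1 + a2) + sin(a1 + a2)*e12.
a1 + a2 = 15 + 10 = 25 deg
cos(25 deg) = 0.9063
sin(25 deg) = 0.4226
R1*R2 = 0.9063 + 0.4226*e12


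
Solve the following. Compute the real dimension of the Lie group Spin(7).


Spin(n) double-covers SO(n); both have Lie algebra so(n) of dimension n(n-1)/2.
n = 7
n(n-1) = 7 * 6 = 42
dim Spin(7) = 42/2 = 21


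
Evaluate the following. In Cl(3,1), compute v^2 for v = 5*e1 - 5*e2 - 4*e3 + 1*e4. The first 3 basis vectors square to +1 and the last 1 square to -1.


v^2 = sum of c_i^2 * e_i^2
Positive signature terms (e_i^2 = +1): 5^2 + (-5)^2 + (-4)^2 = 66
Negative signature terms (e_j^2 = -1): 1^2 = 1
v^2 = 66 - 1 = 65


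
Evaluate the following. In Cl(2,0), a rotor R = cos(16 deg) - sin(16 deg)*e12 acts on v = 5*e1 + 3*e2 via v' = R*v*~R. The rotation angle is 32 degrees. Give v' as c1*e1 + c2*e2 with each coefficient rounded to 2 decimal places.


Rotor R = cos(16deg) - sin(16deg)*e12
Rotation angle theta = 2 * 16 = 32 degrees
v' = R*v*~R rotates v by theta.
cos(32deg) = 0.8480, sin(32deg) = 0.5299
v'_1 = 5*cos(32deg) - 3*sin(32deg)
= 5*0.8480 - 3*0.5299
= 2.65
v'_2 = 5*sin(32deg) + 3*cos(32deg)
= 5*0.5299 + 3*0.8480
= 5.19
v' = 2.65*e1 + 5.19*e2


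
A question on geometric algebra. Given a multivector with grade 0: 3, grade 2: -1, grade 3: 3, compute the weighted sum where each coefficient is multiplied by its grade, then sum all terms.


Grade-weighted sum = sum of grade_k * coefficient_k
0*3 = 0
2*(-1) = -2
3*3 = 9
Total = 0 + (-2) + 9 = 7


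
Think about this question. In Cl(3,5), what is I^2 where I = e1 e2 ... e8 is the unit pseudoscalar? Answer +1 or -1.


The pseudoscalar I = e1...e_n (product of all n generators) of Cl(p,q) satisfies I^2 = (-1)^(q + n(n-1)/2).
p = 3, q = 5, n = p + q = 8
n(n-1)/2 = 8 * 7 / 2 = 28
Exponent = q + n(n-1)/2 = 5 + 28 = 33
I^2 = (-1)^33 = -1


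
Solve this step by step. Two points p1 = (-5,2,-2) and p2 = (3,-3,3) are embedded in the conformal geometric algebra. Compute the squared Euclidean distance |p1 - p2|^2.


p1 - p2 = (-8, 5, -5)
|p1 - p2|^2 = (-8)^2 + 5^2 + (-5)^2
= 64 + 25 + 25
= 114


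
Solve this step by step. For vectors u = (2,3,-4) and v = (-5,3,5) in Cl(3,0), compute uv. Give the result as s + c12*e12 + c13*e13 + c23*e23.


In Cl(3,0): e_i^2 = 1, e_ie_j = -e_je_i for i != j.
Scalar part = u . v = 2*(-5) + 3*3 + (-4)*5
= -10 + 9 + (-20) = -21
e12 coeff = 2*3 - 3*(-5) = 6 - (-15) = 21
e13 coeff = 2*5 - (-4)*(-5) = 10 - 20 = -10
e23 coeff = 3*5 - (-4)*3 = 15 - (-12) = 27
uv = -21 + 21*e12 - 10*e13 + 27*e23


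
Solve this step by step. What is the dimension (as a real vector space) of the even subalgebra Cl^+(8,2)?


Even subalgebra dimension = 2^(n-1)
n = 8 + 2 = 10
2^(10 - 1) = 2^9 = 512
Verification: sum of C(10,k) for even k = 1 + 45 + 210 + 210 + 45 + 1 = 512
Result = 512


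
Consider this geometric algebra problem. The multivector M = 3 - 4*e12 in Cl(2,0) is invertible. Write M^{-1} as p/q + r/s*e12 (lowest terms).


M = 3 - 4*e12, where e12^2 = -1.
Since M commutes with its reverse ~M = a - b*e12, M * ~M = a^2 - b^2*e12^2 = a^2 + b^2.
So M^{-1} = ~M / (a^2 + b^2) = (a - b*e12)/(a^2 + b^2).
a^2 + b^2 = 9 + 16 = 25
Scalar part = 3/25 = 3/25
Bivector coeff = 4/25 = 4/25
M^{-1} = 3/25 + 4/25*e12


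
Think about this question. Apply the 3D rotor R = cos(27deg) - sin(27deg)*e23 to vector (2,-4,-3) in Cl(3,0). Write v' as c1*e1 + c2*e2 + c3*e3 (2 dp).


Rotor R = cos(27deg) - sin(27deg)*e23
Rotation angle theta = 2 * 27 = 54 degrees in the e23 plane (e2 -> e3).
The component perpendicular to the plane (e1) is invariant: v'_1 = v1 = 2.00
cos(54deg) = 0.5878, sin(54deg) = 0.8090
v'_2 = v2*cos(theta) - v3*sin(theta) = -4*0.5878 - (-3)*0.8090 = 0.08
v'_3 = v2*sin(theta) + v3*cos(theta) = -4*0.8090 + (-3)*0.5878 = -5.00
v' = 2.00*e1 + 0.08*e2 - 5.00*e3


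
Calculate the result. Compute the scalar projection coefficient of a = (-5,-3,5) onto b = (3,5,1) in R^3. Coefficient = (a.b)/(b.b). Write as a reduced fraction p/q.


Projection coefficient = (a . b) / (b . b)
a . b = (-5)*3 + (-3)*5 + 5*1
= -15 + (-15) + 5 = -25
b . b = 3^2 + 5^2 + 1^2
= 9 + 25 + 1 = 35
Coefficient = -25/35
In lowest terms: -5/7


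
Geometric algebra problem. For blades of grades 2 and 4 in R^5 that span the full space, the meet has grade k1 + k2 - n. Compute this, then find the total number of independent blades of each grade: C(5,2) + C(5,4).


Meet grade = grade(A) + grade(B) - n
= 2 + 4 - 5 = 1
C(5,2) = 10
C(5,4) = 5
dim_A + dim_B = 10 + 5 = 15


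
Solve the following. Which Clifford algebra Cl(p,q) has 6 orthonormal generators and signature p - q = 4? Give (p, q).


We need p + q = 6 and p - q = 4.
Adding: 2p = 6 + 4 = 10, so p = 5.
Then q = 6 - 5 = 1.
(p, q) = (5, 1)


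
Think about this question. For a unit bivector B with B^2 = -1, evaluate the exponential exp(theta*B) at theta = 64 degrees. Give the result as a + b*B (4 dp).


For a unit bivector B with B^2 = -1, the exponential series gives
e^(theta*B) = cos(theta) + sin(theta)*B (the GA analogue of Euler's formula).
theta = 64 degrees = 1.117011 rad
cos(64 deg) = 0.4384
sin(64 deg) = 0.8988
exp(theta*B) = 0.4384 + 0.8988*B


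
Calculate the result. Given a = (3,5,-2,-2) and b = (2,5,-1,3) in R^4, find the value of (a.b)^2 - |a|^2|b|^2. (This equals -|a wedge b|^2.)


a . b = 3*2 + 5*5 + (-2)*(-1) + (-2)*3
= 6 + 25 + 2 + (-6) = 27
|a|^2 = 3^2 + 5^2 + (-2)^2 + (-2)^2 = 42
|b|^2 = 2^2 + 5^2 + (-1)^2 + 3^2 = 39
(a.b)^2 = 27^2 = 729
|a|^2 * |b|^2 = 42 * 39 = 1638
Result = 729 - 1638 = -909


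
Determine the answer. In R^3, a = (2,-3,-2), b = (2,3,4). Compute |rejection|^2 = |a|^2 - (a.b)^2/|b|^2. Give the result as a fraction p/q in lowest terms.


|a|^2 = 2^2 + (-3)^2 + (-2)^2 = 17
|b|^2 = 2^2 + 3^2 + 4^2 = 29
a . b = 2*2 + (-3)*3 + (-2)*4 = -13
(a.b)^2 = (-13)^2 = 169
|rej|^2 = 17 - 169/29
= (493 - 169)/29
= 324/29
In lowest terms: 324/29


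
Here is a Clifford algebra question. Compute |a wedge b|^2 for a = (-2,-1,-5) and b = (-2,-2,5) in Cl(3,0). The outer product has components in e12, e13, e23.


a wedge b = (a1*b2 - a2*b1)*e12 + (a1*b3 - a3*b1)*e13 + (a2*b3 - a3*b2)*e23
e12 coeff: (-2)*(-2) - (-1)*(-2) = 4 - 2 = 2
e13 coeff: (-2)*5 - (-5)*(-2) = -10 - 10 = -20
e23 coeff: (-1)*5 - (-5)*(-2) = -5 - 10 = -15
|a wedge b|^2 = 2^2 + (-20)^2 + (-15)^2
= 4 + 400 + 225
= 629


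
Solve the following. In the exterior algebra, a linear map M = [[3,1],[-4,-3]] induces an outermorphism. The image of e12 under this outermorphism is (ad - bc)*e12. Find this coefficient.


The outermorphism of a linear map f sends e1^e2 to f(e1)^f(e2).
f(e1) = 3*e1 - 4*e2
f(e2) = 1*e1 - 3*e2
f(e1) ^ f(e2) = (3*e1 - 4*e2) ^ (1*e1 - 3*e2)
= 3*(-3)*e12 + (-4)*1*e21
= (-9 - (-4))*e12
= -5*e12
Coefficient = -5


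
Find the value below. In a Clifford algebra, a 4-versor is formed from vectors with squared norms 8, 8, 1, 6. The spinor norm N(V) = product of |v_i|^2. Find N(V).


Spinor norm N(V) = |v1|^2 * |v2|^2 * ... * |v4|^2
= 8 * 8 * 1 * 6
Running product: 8, 64, 64, 384
N(V) = 384


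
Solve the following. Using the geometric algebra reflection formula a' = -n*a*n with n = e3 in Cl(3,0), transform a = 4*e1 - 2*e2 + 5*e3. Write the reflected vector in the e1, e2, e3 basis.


Reflection formula: a' = -n*a*n, with n = e3 (unit vector, n^2 = 1).
For reflection through hyperplane perp to e3:
The component along e3 flips sign, others stay.
a = (4, -2, 5)
a' = (4, -2, -5)
a' = 4*e1 - 2*e2 - 5*e3


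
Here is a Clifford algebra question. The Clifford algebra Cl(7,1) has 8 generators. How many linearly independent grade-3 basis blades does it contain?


Number of grade-k basis blades in Cl(p,q) with n = p + q is C(n, k).
n = 7 + 1 = 8
C(8, 3) = 8! / (3! * 5!)
= 40320 / (6 * 120)
= 56


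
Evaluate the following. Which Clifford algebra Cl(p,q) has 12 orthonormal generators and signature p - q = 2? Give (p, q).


We need p + q = 12 and p - q = 2.
Adding: 2p = 12 + 2 = 14, so p = 7.
Then q = 12 - 7 = 5.
(p, q) = (7, 5)


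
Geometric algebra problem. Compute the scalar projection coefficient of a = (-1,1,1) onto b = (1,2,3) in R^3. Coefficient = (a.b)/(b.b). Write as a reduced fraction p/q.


Projection coefficient = (a . b) / (b . b)
a . b = (-1)*1 + 1*2 + 1*3
= -1 + 2 + 3 = 4
b . b = 1^2 + 2^2 + 3^2
= 1 + 4 + 9 = 14
Coefficient = 4/14
In lowest terms: 2/7


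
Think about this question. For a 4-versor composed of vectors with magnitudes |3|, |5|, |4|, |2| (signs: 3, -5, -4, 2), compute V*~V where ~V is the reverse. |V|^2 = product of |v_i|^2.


Each vector v_i has |v_i|^2 = s_i^2
Squared scales: 3^2 = 9, (-5)^2 = 25, (-4)^2 = 16, 2^2 = 4
|V|^2 = 9 * 25 * 16 * 4
= 14400


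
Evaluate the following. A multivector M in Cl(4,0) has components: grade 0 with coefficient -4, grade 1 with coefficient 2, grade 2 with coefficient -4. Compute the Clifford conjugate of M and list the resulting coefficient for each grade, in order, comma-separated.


Clifford conjugate sign for grade k: (-1)^(k(k+1)/2)
Grade 0: (-1)^(0*1/2) = (-1)^0 = 1, coeff -4 -> -4
Grade 1: (-1)^(1*2/2) = (-1)^1 = -1, coeff 2 -> -2
Grade 2: (-1)^(2*3/2) = (-1)^3 = -1, coeff -4 -> 4
Conjugated coefficients: -4, -2, 4


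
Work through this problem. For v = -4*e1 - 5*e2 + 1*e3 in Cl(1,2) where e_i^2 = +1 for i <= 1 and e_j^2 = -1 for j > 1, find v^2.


v^2 = sum of c_i^2 * e_i^2
Positive signature terms (e_i^2 = +1): (-4)^2 = 16
Negative signature terms (e_j^2 = -1): (-5)^2 + 1^2 = 26
v^2 = 16 - 26 = -10


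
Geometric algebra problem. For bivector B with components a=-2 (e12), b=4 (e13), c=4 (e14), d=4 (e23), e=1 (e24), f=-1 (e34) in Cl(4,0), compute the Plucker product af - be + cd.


Plucker relation: af - be + cd
a*f = (-2)*(-1) = 2
b*e = 4*1 = 4
c*d = 4*4 = 16
af - be + cd = 2 - 4 + 16
= 14


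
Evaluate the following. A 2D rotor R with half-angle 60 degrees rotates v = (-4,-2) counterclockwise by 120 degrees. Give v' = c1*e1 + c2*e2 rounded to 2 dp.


Rotor R = cos(60deg) - sin(60deg)*e12
Rotation angle theta = 2 * 60 = 120 degrees
v' = R*v*~R rotates v by theta.
cos(120deg) = -0.5000, sin(120deg) = 0.8660
v'_1 = -4*cos(120deg) - (-2)*sin(120deg)
= -4*(-0.5000) - (-2)*0.8660
= 3.73
v'_2 = -4*sin(120deg) + (-2)*cos(120deg)
= -4*0.8660 + (-2)*(-0.5000)
= -2.46
v' = 3.73*e1 - 2.46*e2


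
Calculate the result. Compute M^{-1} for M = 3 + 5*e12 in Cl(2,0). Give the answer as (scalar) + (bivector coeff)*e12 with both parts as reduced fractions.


M = 3 + 5*e12, where e12^2 = -1.
Since M commutes with its reverse ~M = a - b*e12, M * ~M = a^2 - b^2*e12^2 = a^2 + b^2.
So M^{-1} = ~M / (a^2 + b^2) = (a - b*e12)/(a^2 + b^2).
a^2 + b^2 = 9 + 25 = 34
Scalar part = 3/34 = 3/34
Bivector coeff = -5/34 = -5/34
M^{-1} = 3/34 - 5/34*e12


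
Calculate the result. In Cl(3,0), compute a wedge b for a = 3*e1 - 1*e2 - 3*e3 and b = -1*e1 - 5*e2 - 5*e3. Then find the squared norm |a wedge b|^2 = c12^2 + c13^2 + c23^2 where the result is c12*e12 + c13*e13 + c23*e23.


a wedge b = (a1*b2 - a2*b1)*e12 + (a1*b3 - a3*b1)*e13 + (a2*b3 - a3*b2)*e23
e12 coeff: 3*(-5) - (-1)*(-1) = -15 - 1 = -16
e13 coeff: 3*(-5) - (-3)*(-1) = -15 - 3 = -18
e23 coeff: (-1)*(-5) - (-3)*(-5) = 5 - 15 = -10
|a wedge b|^2 = (-16)^2 + (-18)^2 + (-10)^2
= 256 + 324 + 100
= 680


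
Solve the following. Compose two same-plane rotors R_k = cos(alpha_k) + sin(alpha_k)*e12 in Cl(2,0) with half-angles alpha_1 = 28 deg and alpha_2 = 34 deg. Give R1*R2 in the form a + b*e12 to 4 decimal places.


Same-plane rotors commute and their half-angles add:
R1*R2 = cos(a1 + a2) + sin(a1 + a2)*e12.
a1 + a2 = 28 + 34 = 62 deg
cos(62 deg) = 0.4695
sin(62 deg) = 0.8829
R1*R2 = 0.4695 + 0.8829*e12


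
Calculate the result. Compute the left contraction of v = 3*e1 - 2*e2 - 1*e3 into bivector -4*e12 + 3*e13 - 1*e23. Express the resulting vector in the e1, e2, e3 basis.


Left contraction v _| B = <vB>_1 (grade-1 part of the geometric product vB).
Using e1_|e12 = e2, e2_|e12 = -e1, e1_|e13 = e3, e3_|e13 = -e1, e2_|e23 = e3, e3_|e23 = -e2:
e1 coeff: -v2*b12 - v3*b13 = -(-2)*(-4) - (-1)*(3) = -5
e2 coeff: v1*b12 - v3*b23 = (3)*(-4) - (-1)*(-1) = -13
e3 coeff: v1*b13 + v2*b23 = (3)*(3) + (-2)*(-1) = 11
v _| B = -5*e1 - 13*e2 + 11*e3


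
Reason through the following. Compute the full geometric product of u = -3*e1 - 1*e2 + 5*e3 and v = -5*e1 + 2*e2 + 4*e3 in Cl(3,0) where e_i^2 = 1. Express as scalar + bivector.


In Cl(3,0): e_i^2 = 1, e_ie_j = -e_je_i for i != j.
Scalar part = u . v = (-3)*(-5) + (-1)*2 + 5*4
= 15 + (-2) + 20 = 33
e12 coeff = (-3)*2 - (-1)*(-5) = -6 - 5 = -11
e13 coeff = (-3)*4 - 5*(-5) = -12 - (-25) = 13
e23 coeff = (-1)*4 - 5*2 = -4 - 10 = -14
uv = 33 - 11*e12 + 13*e13 - 14*e23


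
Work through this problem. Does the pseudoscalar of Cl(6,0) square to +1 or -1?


The pseudoscalar I = e1...e_n (product of all n generators) of Cl(p,q) satisfies I^2 = (-1)^(q + n(n-1)/2).
p = 6, q = 0, n = p + q = 6
n(n-1)/2 = 6 * 5 / 2 = 15
Exponent = q + n(n-1)/2 = 0 + 15 = 15
I^2 = (-1)^15 = -1


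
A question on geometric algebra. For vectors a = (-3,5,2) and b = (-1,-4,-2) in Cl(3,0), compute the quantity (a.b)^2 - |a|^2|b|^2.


a . b = (-3)*(-1) + 5*(-4) + 2*(-2)
= 3 + (-20) + (-4) = -21
|a|^2 = (-3)^2 + 5^2 + 2^2 = 38
|b|^2 = (-1)^2 + (-4)^2 + (-2)^2 = 21
(a.b)^2 = (-21)^2 = 441
|a|^2 * |b|^2 = 38 * 21 = 798
Result = 441 - 798 = -357


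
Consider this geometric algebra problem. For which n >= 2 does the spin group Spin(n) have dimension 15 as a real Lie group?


dim Spin(n) = dim so(n) = n(n-1)/2.
Solve n(n-1)/2 = 15, i.e. n^2 - n - 30 = 0.
Discriminant = 1 + 8*15 = 121
n = (1 + sqrt(121))/2 = (1 + 11)/2 = 6


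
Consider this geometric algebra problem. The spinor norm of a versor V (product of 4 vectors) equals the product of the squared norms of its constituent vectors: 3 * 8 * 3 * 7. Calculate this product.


Spinor norm N(V) = |v1|^2 * |v2|^2 * ... * |v4|^2
= 3 * 8 * 3 * 7
Running product: 3, 24, 72, 504
N(V) = 504


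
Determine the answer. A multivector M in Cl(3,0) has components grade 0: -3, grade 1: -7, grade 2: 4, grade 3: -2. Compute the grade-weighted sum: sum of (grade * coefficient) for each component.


Grade-weighted sum = sum of grade_k * coefficient_k
0*(-3) = 0
1*(-7) = -7
2*4 = 8
3*(-2) = -6
Total = 0 + (-7) + 8 + (-6) = -5


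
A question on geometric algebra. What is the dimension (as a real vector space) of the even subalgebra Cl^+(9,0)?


Even subalgebra dimension = 2^(n-1)
n = 9 + 0 = 9
2^(9 - 1) = 2^8 = 256
Verification: sum of C(9,k) for even k = 1 + 36 + 126 + 84 + 9 = 256
Result = 256


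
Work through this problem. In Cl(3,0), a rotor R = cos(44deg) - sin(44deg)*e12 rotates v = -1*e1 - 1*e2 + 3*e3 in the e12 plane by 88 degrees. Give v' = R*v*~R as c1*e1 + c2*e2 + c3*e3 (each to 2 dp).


Rotor R = cos(44deg) - sin(44deg)*e12
Rotation angle theta = 2 * 44 = 88 degrees in the e12 plane (e1 -> e2).
The component perpendicular to the plane (e3) is invariant: v'_3 = v3 = 3.00
cos(88deg) = 0.0349, sin(88deg) = 0.9994
v'_1 = v1*cos(theta) - v2*sin(theta) = -1*0.0349 - (-1)*0.9994 = 0.96
v'_2 = v1*sin(theta) + v2*cos(theta) = -1*0.9994 + (-1)*0.0349 = -1.03
v' = 0.96*e1 - 1.03*e2 + 3.00*e3


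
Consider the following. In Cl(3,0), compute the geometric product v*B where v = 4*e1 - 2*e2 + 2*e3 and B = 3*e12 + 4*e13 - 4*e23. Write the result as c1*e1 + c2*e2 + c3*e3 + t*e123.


vB has grade-1 (vector) and grade-3 (trivector) parts: vB = (v _| B) + (v ^ B).
Vector part <vB>_1:
  e1: -v2*b12 - v3*b13 = -(-2)*(3) - (2)*(4) = -2
  e2: v1*b12 - v3*b23 = (4)*(3) - (2)*(-4) = 20
  e3: v1*b13 + v2*b23 = (4)*(4) + (-2)*(-4) = 24
Trivector part <vB>_3:
  e123: v1*b23 - v2*b13 + v3*b12 = (4)*(-4) - (-2)*(4) + (2)*(3) = -2
vB = -2*e1 + 20*e2 + 24*e3 - 2*e123


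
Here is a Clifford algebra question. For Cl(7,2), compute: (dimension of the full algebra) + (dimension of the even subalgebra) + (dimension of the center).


n = 7 + 2 = 9
Total dim = 2^9 = 512
Even subalgebra dim = 2^8 = 256
n is odd, so center dim = 2
Sum = 512 + 256 + 2 = 770


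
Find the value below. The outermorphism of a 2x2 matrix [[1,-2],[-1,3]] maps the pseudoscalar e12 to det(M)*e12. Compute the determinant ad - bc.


The outermorphism of a linear map f sends e1^e2 to f(e1)^f(e2).
f(e1) = 1*e1 - 1*e2
f(e2) = -2*e1 + 3*e2
f(e1) ^ f(e2) = (1*e1 - 1*e2) ^ (-2*e1 + 3*e2)
= 1*3*e12 + (-1)*(-2)*e21
= (3 - 2)*e12
= 1*e12
Coefficient = 1


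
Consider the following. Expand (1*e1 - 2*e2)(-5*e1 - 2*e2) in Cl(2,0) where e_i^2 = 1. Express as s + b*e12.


Expand: (1*e1 - 2*e2)(-5*e1 - 2*e2)
= 1*(-5)*e1e1 + 1*(-2)*e1e2 + (-2)*(-5)*e2e1 + (-2)*(-2)*e2e2
Using e1^2 = e2^2 = 1, e2e1 = -e1e2:
Scalar part s = 1*(-5) + (-2)*(-2) = -5 + 4 = -1
Bivector part b = 1*(-2) - (-2)*(-5) = -2 - 10 = -12
uv = -1 - 12*e12


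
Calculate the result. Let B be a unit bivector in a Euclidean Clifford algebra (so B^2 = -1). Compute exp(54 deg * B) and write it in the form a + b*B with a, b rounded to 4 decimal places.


For a unit bivector B with B^2 = -1, the exponential series gives
e^(theta*B) = cos(theta) + sin(theta)*B (the GA analogue of Euler's formula).
theta = 54 degrees = 0.942478 rad
cos(54 deg) = 0.5878
sin(54 deg) = 0.8090
exp(theta*B) = 0.5878 + 0.8090*B


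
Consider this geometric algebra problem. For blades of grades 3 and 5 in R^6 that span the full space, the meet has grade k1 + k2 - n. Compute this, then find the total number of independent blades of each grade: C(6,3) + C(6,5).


Meet grade = grade(A) + grade(B) - n
= 3 + 5 - 6 = 2
C(6,3) = 20
C(6,5) = 6
dim_A + dim_B = 20 + 6 = 26


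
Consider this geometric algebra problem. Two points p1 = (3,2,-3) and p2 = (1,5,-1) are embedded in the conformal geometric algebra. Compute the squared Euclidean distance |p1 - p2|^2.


p1 - p2 = (2, -3, -2)
|p1 - p2|^2 = 2^2 + (-3)^2 + (-2)^2
= 4 + 9 + 4
= 17


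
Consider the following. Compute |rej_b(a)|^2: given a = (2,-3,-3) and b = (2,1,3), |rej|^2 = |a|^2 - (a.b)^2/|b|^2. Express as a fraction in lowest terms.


|a|^2 = 2^2 + (-3)^2 + (-3)^2 = 22
|b|^2 = 2^2 + 1^2 + 3^2 = 14
a . b = 2*2 + (-3)*1 + (-3)*3 = -8
(a.b)^2 = (-8)^2 = 64
|rej|^2 = 22 - 64/14
= (308 - 64)/14
= 244/14
In lowest terms: 122/7


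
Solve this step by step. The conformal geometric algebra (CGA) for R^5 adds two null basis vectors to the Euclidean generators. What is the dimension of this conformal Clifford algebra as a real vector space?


The conformal model of R^5 uses Cl(6,1): the 5 Euclidean generators plus two extra orthogonal generators e+ (e+^2 = +1) and e- (e-^2 = -1), from which the null vectors e0, einf are built.
Number of generators m = 5 + 2 = 7.
dim Cl(p,q) = 2^m = 2^7 = 128


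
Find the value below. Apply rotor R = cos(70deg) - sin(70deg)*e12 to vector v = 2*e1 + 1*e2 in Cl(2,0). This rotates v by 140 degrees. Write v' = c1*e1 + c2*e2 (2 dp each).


Rotor R = cos(70deg) - sin(70deg)*e12
Rotation angle theta = 2 * 70 = 140 degrees
v' = R*v*~R rotates v by theta.
cos(140deg) = -0.7660, sin(140deg) = 0.6428
v'_1 = 2*cos(140deg) - 1*sin(140deg)
= 2*(-0.7660) - 1*0.6428
= -2.17
v'_2 = 2*sin(140deg) + 1*cos(140deg)
= 2*0.6428 + 1*(-0.7660)
= 0.52
v' = -2.17*e1 + 0.52*e2


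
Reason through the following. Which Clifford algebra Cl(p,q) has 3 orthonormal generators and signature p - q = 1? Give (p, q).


We need p + q = 3 and p - q = 1.
Adding: 2p = 3 + 1 = 4, so p = 2.
Then q = 3 - 2 = 1.
(p, q) = (2, 1)


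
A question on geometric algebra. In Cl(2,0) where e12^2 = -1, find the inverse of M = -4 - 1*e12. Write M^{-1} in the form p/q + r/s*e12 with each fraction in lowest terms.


M = -4 - 1*e12, where e12^2 = -1.
Since M commutes with its reverse ~M = a - b*e12, M * ~M = a^2 - b^2*e12^2 = a^2 + b^2.
So M^{-1} = ~M / (a^2 + b^2) = (a - b*e12)/(a^2 + b^2).
a^2 + b^2 = 16 + 1 = 17
Scalar part = -4/17 = -4/17
Bivector coeff = 1/17 = 1/17
M^{-1} = -4/17 + 1/17*e12


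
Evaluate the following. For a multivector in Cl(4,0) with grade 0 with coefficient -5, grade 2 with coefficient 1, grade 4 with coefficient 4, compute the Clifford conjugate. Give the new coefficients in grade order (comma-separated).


Clifford conjugate sign for grade k: (-1)^(k(k+1)/2)
Grade 0: (-1)^(0*1/2) = (-1)^0 = 1, coeff -5 -> -5
Grade 2: (-1)^(2*3/2) = (-1)^3 = -1, coeff 1 -> -1
Grade 4: (-1)^(4*5/2) = (-1)^10 = 1, coeff 4 -> 4
Conjugated coefficients: -5, -1, 4


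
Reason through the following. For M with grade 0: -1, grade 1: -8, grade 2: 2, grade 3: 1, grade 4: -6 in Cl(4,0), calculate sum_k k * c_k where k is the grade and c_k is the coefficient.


Grade-weighted sum = sum of grade_k * coefficient_k
0*(-1) = 0
1*(-8) = -8
2*2 = 4
3*1 = 3
4*(-6) = -24
Total = 0 + (-8) + 4 + 3 + (-24) = -25


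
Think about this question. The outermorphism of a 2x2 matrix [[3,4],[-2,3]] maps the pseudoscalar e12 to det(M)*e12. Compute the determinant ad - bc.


The outermorphism of a linear map f sends e1^e2 to f(e1)^f(e2).
f(e1) = 3*e1 - 2*e2
f(e2) = 4*e1 + 3*e2
f(e1) ^ f(e2) = (3*e1 - 2*e2) ^ (4*e1 + 3*e2)
= 3*3*e12 + (-2)*4*e21
= (9 - (-8))*e12
= 17*e12
Coefficient = 17


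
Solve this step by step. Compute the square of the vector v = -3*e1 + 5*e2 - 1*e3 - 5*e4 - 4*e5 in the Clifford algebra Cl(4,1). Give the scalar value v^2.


v^2 = sum of c_i^2 * e_i^2
Positive signature terms (e_i^2 = +1): (-3)^2 + 5^2 + (-1)^2 + (-5)^2 = 60
Negative signature terms (e_j^2 = -1): (-4)^2 = 16
v^2 = 60 - 16 = 44


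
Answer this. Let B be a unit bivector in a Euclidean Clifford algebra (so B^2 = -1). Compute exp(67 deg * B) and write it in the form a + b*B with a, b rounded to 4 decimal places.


For a unit bivector B with B^2 = -1, the exponential series gives
e^(theta*B) = cos(theta) + sin(theta)*B (the GA analogue of Euler's formula).
theta = 67 degrees = 1.169371 rad
cos(67 deg) = 0.3907
sin(67 deg) = 0.9205
exp(theta*B) = 0.3907 + 0.9205*B


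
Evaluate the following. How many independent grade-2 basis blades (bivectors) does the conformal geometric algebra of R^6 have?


The conformal model of R^6 uses Cl(7,1) with m = 6 + 2 = 8 generators.
Number of grade-2 blades = C(m, 2) = C(8, 2)
= 8*7/2 = 28


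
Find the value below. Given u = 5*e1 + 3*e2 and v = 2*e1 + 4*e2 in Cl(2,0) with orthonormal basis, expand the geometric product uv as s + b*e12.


Expand: (5*e1 + 3*e2)(2*e1 + 4*e2)
= 5*2*e1e1 + 5*4*e1e2 + 3*2*e2e1 + 3*4*e2e2
Using e1^2 = e2^2 = 1, e2e1 = -e1e2:
Scalar part s = 5*2 + 3*4 = 10 + 12 = 22
Bivector part b = 5*4 - 3*2 = 20 - 6 = 14
uv = 22 + 14*e12


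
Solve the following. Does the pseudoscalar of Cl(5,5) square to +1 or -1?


The pseudoscalar I = e1...e_n (product of all n generators) of Cl(p,q) satisfies I^2 = (-1)^(q + n(n-1)/2).
p = 5, q = 5, n = p + q = 10
n(n-1)/2 = 10 * 9 / 2 = 45
Exponent = q + n(n-1)/2 = 5 + 45 = 50
I^2 = (-1)^50 = +1


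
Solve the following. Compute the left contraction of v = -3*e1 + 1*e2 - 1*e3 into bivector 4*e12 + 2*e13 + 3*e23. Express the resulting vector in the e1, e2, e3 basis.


Left contraction v _| B = <vB>_1 (grade-1 part of the geometric product vB).
Using e1_|e12 = e2, e2_|e12 = -e1, e1_|e13 = e3, e3_|e13 = -e1, e2_|e23 = e3, e3_|e23 = -e2:
e1 coeff: -v2*b12 - v3*b13 = -(1)*(4) - (-1)*(2) = -2
e2 coeff: v1*b12 - v3*b23 = (-3)*(4) - (-1)*(3) = -9
e3 coeff: v1*b13 + v2*b23 = (-3)*(2) + (1)*(3) = -3
v _| B = -2*e1 - 9*e2 - 3*e3


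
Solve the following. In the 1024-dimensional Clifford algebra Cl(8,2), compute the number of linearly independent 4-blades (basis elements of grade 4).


Number of grade-k basis blades in Cl(p,q) with n = p + q is C(n, k).
n = 8 + 2 = 10
C(10, 4) = 10! / (4! * 6!)
= 3628800 / (24 * 720)
= 210


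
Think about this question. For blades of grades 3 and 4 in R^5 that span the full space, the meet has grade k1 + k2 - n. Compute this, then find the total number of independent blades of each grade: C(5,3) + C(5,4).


Meet grade = grade(A) + grade(B) - n
= 3 + 4 - 5 = 2
C(5,3) = 10
C(5,4) = 5
dim_A + dim_B = 10 + 5 = 15


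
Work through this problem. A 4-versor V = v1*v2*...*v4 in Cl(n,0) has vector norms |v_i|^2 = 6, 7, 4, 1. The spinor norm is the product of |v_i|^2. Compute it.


Spinor norm N(V) = |v1|^2 * |v2|^2 * ... * |v4|^2
= 6 * 7 * 4 * 1
Running product: 6, 42, 168, 168
N(V) = 168


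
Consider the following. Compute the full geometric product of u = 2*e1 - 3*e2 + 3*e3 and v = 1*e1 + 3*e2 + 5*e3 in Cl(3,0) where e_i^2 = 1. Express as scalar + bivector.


In Cl(3,0): e_i^2 = 1, e_ie_j = -e_je_i for i != j.
Scalar part = u . v = 2*1 + (-3)*3 + 3*5
= 2 + (-9) + 15 = 8
e12 coeff = 2*3 - (-3)*1 = 6 - (-3) = 9
e13 coeff = 2*5 - 3*1 = 10 - 3 = 7
e23 coeff = (-3)*5 - 3*3 = -15 - 9 = -24
uv = 8 + 9*e12 + 7*e13 - 24*e23


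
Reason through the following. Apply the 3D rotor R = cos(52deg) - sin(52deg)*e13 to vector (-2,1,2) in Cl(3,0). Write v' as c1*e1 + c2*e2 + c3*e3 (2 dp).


Rotor R = cos(52deg) - sin(52deg)*e13
Rotation angle theta = 2 * 52 = 104 degrees in the e13 plane (e1 -> e3).
The component perpendicular to the plane (e2) is invariant: v'_2 = v2 = 1.00
cos(104deg) = -0.2419, sin(104deg) = 0.9703
v'_1 = v1*cos(theta) - v3*sin(theta) = -2*(-0.2419) - 2*0.9703 = -1.46
v'_3 = v1*sin(theta) + v3*cos(theta) = -2*0.9703 + 2*(-0.2419) = -2.42
v' = -1.46*e1 + 1.00*e2 - 2.42*e3


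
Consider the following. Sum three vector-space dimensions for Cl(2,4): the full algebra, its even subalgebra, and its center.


n = 2 + 4 = 6
Total dim = 2^6 = 64
Even subalgebra dim = 2^5 = 32
n is even, so center dim = 1
Sum = 64 + 32 + 1 = 97


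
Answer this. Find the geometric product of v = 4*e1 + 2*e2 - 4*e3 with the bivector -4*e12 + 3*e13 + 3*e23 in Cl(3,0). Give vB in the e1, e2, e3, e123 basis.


vB has grade-1 (vector) and grade-3 (trivector) parts: vB = (v _| B) + (v ^ B).
Vector part <vB>_1:
  e1: -v2*b12 - v3*b13 = -(2)*(-4) - (-4)*(3) = 20
  e2: v1*b12 - v3*b23 = (4)*(-4) - (-4)*(3) = -4
  e3: v1*b13 + v2*b23 = (4)*(3) + (2)*(3) = 18
Trivector part <vB>_3:
  e123: v1*b23 - v2*b13 + v3*b12 = (4)*(3) - (2)*(3) + (-4)*(-4) = 22
vB = 20*e1 - 4*e2 + 18*e3 + 22*e123


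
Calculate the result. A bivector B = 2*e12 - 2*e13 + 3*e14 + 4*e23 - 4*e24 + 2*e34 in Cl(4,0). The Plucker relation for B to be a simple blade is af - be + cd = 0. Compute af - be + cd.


Plucker relation: af - be + cd
a*f = 2*2 = 4
b*e = (-2)*(-4) = 8
c*d = 3*4 = 12
af - be + cd = 4 - 8 + 12
= 8


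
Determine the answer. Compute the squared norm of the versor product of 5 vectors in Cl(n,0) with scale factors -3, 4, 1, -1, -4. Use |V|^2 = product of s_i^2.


Each vector v_i has |v_i|^2 = s_i^2
Squared scales: (-3)^2 = 9, 4^2 = 16, 1^2 = 1, (-1)^2 = 1, (-4)^2 = 16
|V|^2 = 9 * 16 * 1 * 1 * 16
= 2304


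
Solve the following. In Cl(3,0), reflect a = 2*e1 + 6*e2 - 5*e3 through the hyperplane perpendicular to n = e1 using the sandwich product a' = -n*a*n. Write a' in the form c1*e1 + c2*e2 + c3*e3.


Reflection formula: a' = -n*a*n, with n = e1 (unit vector, n^2 = 1).
For reflection through hyperplane perp to e1:
The component along e1 flips sign, others stay.
a = (2, 6, -5)
a' = (-2, 6, -5)
a' = -2*e1 + 6*e2 - 5*e3


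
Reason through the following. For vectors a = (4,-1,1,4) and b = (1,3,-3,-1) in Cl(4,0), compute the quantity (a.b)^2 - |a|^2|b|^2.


a . b = 4*1 + (-1)*3 + 1*(-3) + 4*(-1)
= 4 + (-3) + (-3) + (-4) = -6
|a|^2 = 4^2 + (-1)^2 + 1^2 + 4^2 = 34
|b|^2 = 1^2 + 3^2 + (-3)^2 + (-1)^2 = 20
(a.b)^2 = (-6)^2 = 36
|a|^2 * |b|^2 = 34 * 20 = 680
Result = 36 - 680 = -644


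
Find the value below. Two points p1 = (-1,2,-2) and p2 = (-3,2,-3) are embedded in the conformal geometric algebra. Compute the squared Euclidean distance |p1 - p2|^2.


p1 - p2 = (2, 0, 1)
|p1 - p2|^2 = 2^2 + 0^2 + 1^2
= 4 + 0 + 1
= 5
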